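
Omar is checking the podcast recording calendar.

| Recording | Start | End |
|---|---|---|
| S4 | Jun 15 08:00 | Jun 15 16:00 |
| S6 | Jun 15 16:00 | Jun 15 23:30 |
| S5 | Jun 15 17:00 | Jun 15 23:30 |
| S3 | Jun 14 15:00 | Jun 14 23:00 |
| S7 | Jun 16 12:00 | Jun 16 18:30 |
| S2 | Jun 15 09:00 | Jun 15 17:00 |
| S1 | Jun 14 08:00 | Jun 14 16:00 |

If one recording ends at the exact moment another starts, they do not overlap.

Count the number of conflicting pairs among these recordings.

Sorted by start: S1, S3, S4, S2, S6, S5, S7.
S3 starts before S1 ends → S1 and S3 overlap.
S4 starts after S1 ends — done with S1.
S4 starts after S3 ends — done with S3.
S2 starts before S4 ends → S4 and S2 overlap.
S6 starts exactly when S4 ends (back-to-back, no overlap) — done with S4.
S6 starts before S2 ends → S2 and S6 overlap.
S5 starts exactly when S2 ends (back-to-back, no overlap) — done with S2.
S5 starts before S6 ends → S6 and S5 overlap.
S7 starts after S6 ends.
S7 starts after S5 ends.
Overlapping pairs: S1 & S3, S2 & S4, S2 & S6, S5 & S6 — 4 in total.

4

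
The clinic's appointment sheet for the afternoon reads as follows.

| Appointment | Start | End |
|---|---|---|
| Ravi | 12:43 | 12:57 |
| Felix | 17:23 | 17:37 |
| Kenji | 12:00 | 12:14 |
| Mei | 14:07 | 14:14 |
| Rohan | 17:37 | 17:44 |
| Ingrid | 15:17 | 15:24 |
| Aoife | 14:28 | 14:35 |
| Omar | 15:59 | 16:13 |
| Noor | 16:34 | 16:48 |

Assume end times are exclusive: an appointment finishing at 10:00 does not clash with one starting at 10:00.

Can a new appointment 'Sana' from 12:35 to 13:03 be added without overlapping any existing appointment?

No — it overlaps Ravi

Kenji: ends 12:14 at or before Sana starts 12:35 → clear.
Ravi: starts 12:43 before Sana ends 13:03, and ends 12:57 after Sana starts 12:35 → overlap.
Mei: starts 14:07 at or after Sana ends 13:03 → clear.
Aoife: starts 14:28 at or after Sana ends 13:03 → clear.
Ingrid: starts 15:17 at or after Sana ends 13:03 → clear.
Omar: starts 15:59 at or after Sana ends 13:03 → clear.
Noor: starts 16:34 at or after Sana ends 13:03 → clear.
Felix: starts 17:23 at or after Sana ends 13:03 → clear.
Rohan: starts 17:37 at or after Sana ends 13:03 → clear.
Sana overlaps Ravi.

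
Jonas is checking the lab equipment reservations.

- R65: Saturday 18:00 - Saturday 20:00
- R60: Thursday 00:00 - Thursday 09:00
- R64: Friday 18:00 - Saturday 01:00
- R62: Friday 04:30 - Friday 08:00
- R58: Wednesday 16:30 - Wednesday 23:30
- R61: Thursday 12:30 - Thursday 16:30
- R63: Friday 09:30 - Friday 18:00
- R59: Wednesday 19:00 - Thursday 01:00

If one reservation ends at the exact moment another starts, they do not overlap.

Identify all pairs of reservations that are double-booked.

Sorted by start: R58, R59, R60, R61, R62, R63, R64, R65.
R59 starts before R58 ends → R58 and R59 overlap.
R60 starts after R58 ends; R58 is clear from here.
R60 starts before R59 ends → R59 and R60 overlap.
R61 starts after R59 ends; R59 is clear from here.
R61 starts after R60 ends; R60 is clear from here.
R62 starts after R61 ends; R61 is clear from here.
R63 starts after R62 ends; R62 is clear from here.
R64 starts exactly when R63 ends (back-to-back, no overlap); R63 is clear from here.
R65 starts after R64 ends.

R58 & R59, R59 & R60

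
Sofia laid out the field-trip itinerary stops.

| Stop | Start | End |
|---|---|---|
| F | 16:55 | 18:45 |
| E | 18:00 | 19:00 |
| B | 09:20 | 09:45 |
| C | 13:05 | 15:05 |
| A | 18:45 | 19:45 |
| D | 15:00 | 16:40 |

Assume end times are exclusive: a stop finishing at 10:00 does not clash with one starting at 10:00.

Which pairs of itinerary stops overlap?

A & E, C & D, E & F

Sorted by start: B, C, D, F, E, A.
C starts after B ends — done with B.
D starts before C ends → C and D overlap.
F starts after C ends — done with C.
F starts after D ends — done with D.
E starts before F ends → F and E overlap.
A starts exactly when F ends (back-to-back, no overlap).
A starts before E ends → E and A overlap.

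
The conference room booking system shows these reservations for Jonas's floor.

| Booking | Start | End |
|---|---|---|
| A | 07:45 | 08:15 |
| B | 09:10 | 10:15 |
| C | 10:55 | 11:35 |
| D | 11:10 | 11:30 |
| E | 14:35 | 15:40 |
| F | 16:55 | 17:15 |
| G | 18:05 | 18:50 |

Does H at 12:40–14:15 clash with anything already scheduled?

No — it doesn't clash with anything

A: ends 08:15 at or before H starts 12:40 → clear.
B: ends 10:15 at or before H starts 12:40 → clear.
C: ends 11:35 at or before H starts 12:40 → clear.
D: ends 11:30 at or before H starts 12:40 → clear.
E: starts 14:35 at or after H ends 14:15 → clear.
F: starts 16:55 at or after H ends 14:15 → clear.
G: starts 18:05 at or after H ends 14:15 → clear.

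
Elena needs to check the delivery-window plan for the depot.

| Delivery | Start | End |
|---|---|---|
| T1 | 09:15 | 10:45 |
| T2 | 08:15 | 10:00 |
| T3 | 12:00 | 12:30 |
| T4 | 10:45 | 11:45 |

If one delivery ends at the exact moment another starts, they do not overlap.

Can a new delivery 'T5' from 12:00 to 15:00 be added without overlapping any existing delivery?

No — it overlaps T3

T2: ends 10:00 at or before T5 starts 12:00 → clear.
T1: ends 10:45 at or before T5 starts 12:00 → clear.
T4: ends 11:45 at or before T5 starts 12:00 → clear.
T3: starts 12:00 before T5 ends 15:00, and ends 12:30 after T5 starts 12:00 → overlap.
T5 overlaps T3.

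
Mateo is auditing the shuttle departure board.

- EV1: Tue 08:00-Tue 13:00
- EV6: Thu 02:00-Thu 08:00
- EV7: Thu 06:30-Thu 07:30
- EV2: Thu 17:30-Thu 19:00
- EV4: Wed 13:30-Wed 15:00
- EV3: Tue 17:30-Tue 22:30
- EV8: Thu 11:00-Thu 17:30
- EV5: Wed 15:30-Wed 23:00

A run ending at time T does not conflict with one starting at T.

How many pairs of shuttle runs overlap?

1

Sorted by start: EV1, EV3, EV4, EV5, EV6, EV7, EV8, EV2.
EV3 starts after EV1 ends, so EV1 has no further overlaps.
EV4 starts after EV3 ends, so EV3 has no further overlaps.
EV5 starts after EV4 ends, so EV4 has no further overlaps.
EV6 starts after EV5 ends, so EV5 has no further overlaps.
EV7 starts before EV6 ends → EV6 and EV7 overlap.
EV8 starts after EV6 ends, so EV6 has no further overlaps.
EV8 starts after EV7 ends, so EV7 has no further overlaps.
EV2 starts exactly when EV8 ends (back-to-back, no overlap).
Overlapping pairs: EV6 & EV7 — 1 in total.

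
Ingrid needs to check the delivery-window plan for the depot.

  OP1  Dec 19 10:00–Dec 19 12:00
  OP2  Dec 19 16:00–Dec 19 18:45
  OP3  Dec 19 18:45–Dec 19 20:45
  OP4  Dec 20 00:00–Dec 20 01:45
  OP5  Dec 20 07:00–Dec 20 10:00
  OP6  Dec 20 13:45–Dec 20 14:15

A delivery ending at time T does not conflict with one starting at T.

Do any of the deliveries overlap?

No

Two intervals overlap when each starts before the other ends.
Sorted by start: OP1, OP2, OP3, OP4, OP5, OP6.
OP2 starts after OP1 ends, so nothing later overlaps OP1 either.
OP3 starts exactly when OP2 ends (back-to-back, no overlap), so nothing later overlaps OP2 either.
OP4 starts after OP3 ends, so nothing later overlaps OP3 either.
OP5 starts after OP4 ends, so nothing later overlaps OP4 either.
OP6 starts after OP5 ends.
Every pair is clear; the schedule has no overlaps.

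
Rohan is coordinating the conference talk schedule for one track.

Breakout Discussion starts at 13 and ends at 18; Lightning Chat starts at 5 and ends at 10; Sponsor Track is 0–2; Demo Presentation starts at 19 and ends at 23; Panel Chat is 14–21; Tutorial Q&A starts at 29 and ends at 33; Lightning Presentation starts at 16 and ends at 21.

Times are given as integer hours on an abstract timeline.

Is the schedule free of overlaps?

No

Sorted by start: Sponsor Track, Lightning Chat, Breakout Discussion, Panel Chat, Lightning Presentation, Demo Presentation, Tutorial Q&A.
Lightning Chat starts after Sponsor Track ends, so Sponsor Track has no further overlaps.
Breakout Discussion starts after Lightning Chat ends, so Lightning Chat has no further overlaps.
Panel Chat starts before Breakout Discussion ends → Breakout Discussion and Panel Chat overlap.
That's a conflict, so the schedule is not conflict-free.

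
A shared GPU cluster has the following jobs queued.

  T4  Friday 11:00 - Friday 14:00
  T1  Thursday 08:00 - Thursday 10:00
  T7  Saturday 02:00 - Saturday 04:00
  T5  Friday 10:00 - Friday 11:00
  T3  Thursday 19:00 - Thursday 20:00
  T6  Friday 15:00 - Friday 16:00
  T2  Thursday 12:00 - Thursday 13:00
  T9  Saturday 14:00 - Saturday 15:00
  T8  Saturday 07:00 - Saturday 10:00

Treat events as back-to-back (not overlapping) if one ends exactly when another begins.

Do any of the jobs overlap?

No

Check each pair: they overlap iff neither finishes before the other starts.
Sorted by start: T1, T2, T3, T5, T4, T6, T7, T8, T9.
T2 starts after T1 ends; T1 is clear from here.
T3 starts after T2 ends; T2 is clear from here.
T5 starts after T3 ends; T3 is clear from here.
T4 starts exactly when T5 ends (back-to-back, no overlap); T5 is clear from here.
T6 starts after T4 ends; T4 is clear from here.
T7 starts after T6 ends; T6 is clear from here.
T8 starts after T7 ends; T7 is clear from here.
T9 starts after T8 ends.
Every pair is clear; the schedule has no overlaps.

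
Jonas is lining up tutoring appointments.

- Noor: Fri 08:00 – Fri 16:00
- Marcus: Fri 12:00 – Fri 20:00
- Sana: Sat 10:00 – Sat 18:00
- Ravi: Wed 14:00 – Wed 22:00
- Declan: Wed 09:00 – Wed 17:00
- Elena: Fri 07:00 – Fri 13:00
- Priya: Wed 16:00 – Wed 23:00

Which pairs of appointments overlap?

Declan & Priya, Declan & Ravi, Elena & Marcus, Elena & Noor, Marcus & Noor, Priya & Ravi

Sorted by start: Declan, Ravi, Priya, Elena, Noor, Marcus, Sana.
Ravi starts before Declan ends → Declan and Ravi overlap.
Priya starts before Declan ends → Declan and Priya overlap.
Elena starts after Declan ends, so nothing later overlaps Declan either.
Priya starts before Ravi ends → Ravi and Priya overlap.
Elena starts after Ravi ends, so nothing later overlaps Ravi either.
Elena starts after Priya ends, so nothing later overlaps Priya either.
Noor starts before Elena ends → Elena and Noor overlap.
Marcus starts before Elena ends → Elena and Marcus overlap.
Sana starts after Elena ends.
Marcus starts before Noor ends → Noor and Marcus overlap.
Sana starts after Noor ends.
Sana starts after Marcus ends.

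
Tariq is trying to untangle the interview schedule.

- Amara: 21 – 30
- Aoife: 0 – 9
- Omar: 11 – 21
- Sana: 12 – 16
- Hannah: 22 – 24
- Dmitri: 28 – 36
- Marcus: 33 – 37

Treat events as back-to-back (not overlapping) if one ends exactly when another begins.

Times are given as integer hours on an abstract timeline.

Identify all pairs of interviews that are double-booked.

Sorted by start: Aoife, Omar, Sana, Amara, Hannah, Dmitri, Marcus.
Omar starts after Aoife ends; Aoife is clear from here.
Sana starts before Omar ends → Omar and Sana overlap.
Amara starts exactly when Omar ends (back-to-back, no overlap); Omar is clear from here.
Amara starts after Sana ends; Sana is clear from here.
Hannah starts before Amara ends → Amara and Hannah overlap.
Dmitri starts before Amara ends → Amara and Dmitri overlap.
Marcus starts after Amara ends.
Dmitri starts after Hannah ends; Hannah is clear from here.
Marcus starts before Dmitri ends → Dmitri and Marcus overlap.

Amara & Dmitri, Amara & Hannah, Dmitri & Marcus, Omar & Sana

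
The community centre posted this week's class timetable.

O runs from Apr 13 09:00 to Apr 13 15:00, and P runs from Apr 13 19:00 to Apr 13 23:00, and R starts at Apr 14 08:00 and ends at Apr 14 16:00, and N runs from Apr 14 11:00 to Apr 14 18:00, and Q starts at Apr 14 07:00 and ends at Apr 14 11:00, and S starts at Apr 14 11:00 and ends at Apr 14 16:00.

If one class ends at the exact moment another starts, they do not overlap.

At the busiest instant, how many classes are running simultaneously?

Sweep the timeline, counting +1 at each start and −1 at each end (ends before starts at a tie):
Apr 13 09:00 start O → 1
Apr 13 15:00 end O → 0
Apr 13 19:00 start P → 1
Apr 13 23:00 end P → 0
Apr 14 07:00 start Q → 1
Apr 14 08:00 start R → 2
Apr 14 11:00 end Q → 1
Apr 14 11:00 start N → 2
Apr 14 11:00 start S → 3
Apr 14 16:00 end R → 2
Apr 14 16:00 end S → 1
Apr 14 18:00 end N → 0
Peak is 3, at Apr 14 11:00 (N, R, S).

3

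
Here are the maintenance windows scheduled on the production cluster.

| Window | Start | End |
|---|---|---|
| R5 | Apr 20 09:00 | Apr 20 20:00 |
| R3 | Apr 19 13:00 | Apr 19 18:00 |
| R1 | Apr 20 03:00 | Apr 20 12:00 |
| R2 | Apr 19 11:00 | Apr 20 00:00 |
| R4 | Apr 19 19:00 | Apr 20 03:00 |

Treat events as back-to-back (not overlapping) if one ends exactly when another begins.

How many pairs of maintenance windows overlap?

3

Check each pair: they overlap iff neither finishes before the other starts.
Sorted by start: R2, R3, R4, R1, R5.
R3 starts before R2 ends → R2 and R3 overlap.
R4 starts before R2 ends → R2 and R4 overlap.
R1 starts after R2 ends, so nothing later overlaps R2 either.
R4 starts after R3 ends, so nothing later overlaps R3 either.
R1 starts exactly when R4 ends (back-to-back, no overlap), so nothing later overlaps R4 either.
R5 starts before R1 ends → R1 and R5 overlap.
Overlapping pairs: R1 & R5, R2 & R3, R2 & R4 — 3 in total.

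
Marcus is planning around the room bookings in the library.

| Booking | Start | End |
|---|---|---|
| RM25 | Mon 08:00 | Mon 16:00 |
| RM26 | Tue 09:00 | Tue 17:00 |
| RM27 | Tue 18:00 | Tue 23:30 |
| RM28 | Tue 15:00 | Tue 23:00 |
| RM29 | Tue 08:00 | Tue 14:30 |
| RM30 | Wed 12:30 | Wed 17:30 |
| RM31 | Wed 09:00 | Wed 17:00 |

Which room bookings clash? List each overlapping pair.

Sorted by start: RM25, RM29, RM26, RM28, RM27, RM31, RM30.
RM29 starts after RM25 ends, so RM25 has no further overlaps.
RM26 starts before RM29 ends → RM29 and RM26 overlap.
RM28 starts after RM29 ends, so RM29 has no further overlaps.
RM28 starts before RM26 ends → RM26 and RM28 overlap.
RM27 starts after RM26 ends, so RM26 has no further overlaps.
RM27 starts before RM28 ends → RM28 and RM27 overlap.
RM31 starts after RM28 ends, so RM28 has no further overlaps.
RM31 starts after RM27 ends, so RM27 has no further overlaps.
RM30 starts before RM31 ends → RM31 and RM30 overlap.

RM26 & RM28, RM26 & RM29, RM27 & RM28, RM30 & RM31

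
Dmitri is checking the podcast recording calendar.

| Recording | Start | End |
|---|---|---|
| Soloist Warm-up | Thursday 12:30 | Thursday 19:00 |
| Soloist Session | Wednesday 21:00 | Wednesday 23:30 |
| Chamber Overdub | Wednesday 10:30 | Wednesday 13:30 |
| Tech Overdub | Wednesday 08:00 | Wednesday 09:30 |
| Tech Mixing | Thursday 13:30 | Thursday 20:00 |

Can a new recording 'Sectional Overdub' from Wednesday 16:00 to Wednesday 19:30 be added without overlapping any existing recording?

Yes — the slot is free

Tech Overdub: ends Wednesday 09:30 at or before Sectional Overdub starts Wednesday 16:00 → clear.
Chamber Overdub: ends Wednesday 13:30 at or before Sectional Overdub starts Wednesday 16:00 → clear.
Soloist Session: starts Wednesday 21:00 at or after Sectional Overdub ends Wednesday 19:30 → clear.
Soloist Warm-up: starts Thursday 12:30 at or after Sectional Overdub ends Wednesday 19:30 → clear.
Tech Mixing: starts Thursday 13:30 at or after Sectional Overdub ends Wednesday 19:30 → clear.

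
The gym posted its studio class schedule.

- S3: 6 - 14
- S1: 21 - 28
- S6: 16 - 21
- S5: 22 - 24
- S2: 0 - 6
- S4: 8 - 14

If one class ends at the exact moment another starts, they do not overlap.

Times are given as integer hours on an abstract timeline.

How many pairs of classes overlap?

2

Sorted by start: S2, S3, S4, S6, S1, S5.
S3 starts exactly when S2 ends (back-to-back, no overlap), so S2 has no further overlaps.
S4 starts before S3 ends → S3 and S4 overlap.
S6 starts after S3 ends, so S3 has no further overlaps.
S6 starts after S4 ends, so S4 has no further overlaps.
S1 starts exactly when S6 ends (back-to-back, no overlap), so S6 has no further overlaps.
S5 starts before S1 ends → S1 and S5 overlap.
Overlapping pairs: S1 & S5, S3 & S4 — 2 in total.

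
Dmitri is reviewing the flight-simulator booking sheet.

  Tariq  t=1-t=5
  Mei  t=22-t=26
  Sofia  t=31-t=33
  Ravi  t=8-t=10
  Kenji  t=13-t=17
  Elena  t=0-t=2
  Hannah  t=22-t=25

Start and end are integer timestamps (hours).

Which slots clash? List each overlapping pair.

Elena & Tariq, Hannah & Mei

Sorted by start: Elena, Tariq, Ravi, Kenji, Mei, Hannah, Sofia.
Tariq starts before Elena ends → Elena and Tariq overlap.
Ravi starts after Elena ends — done with Elena.
Ravi starts after Tariq ends — done with Tariq.
Kenji starts after Ravi ends — done with Ravi.
Mei starts after Kenji ends — done with Kenji.
Hannah starts before Mei ends → Mei and Hannah overlap.
Sofia starts after Mei ends.
Sofia starts after Hannah ends.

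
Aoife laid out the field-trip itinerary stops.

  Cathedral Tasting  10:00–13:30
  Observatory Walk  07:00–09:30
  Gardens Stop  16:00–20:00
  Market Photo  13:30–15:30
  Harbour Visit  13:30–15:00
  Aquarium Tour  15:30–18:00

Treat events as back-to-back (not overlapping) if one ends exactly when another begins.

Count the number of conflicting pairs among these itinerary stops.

2

Sorted by start: Observatory Walk, Cathedral Tasting, Market Photo, Harbour Visit, Aquarium Tour, Gardens Stop.
Cathedral Tasting starts after Observatory Walk ends, so Observatory Walk has no further overlaps.
Market Photo starts exactly when Cathedral Tasting ends (back-to-back, no overlap), so Cathedral Tasting has no further overlaps.
Harbour Visit starts before Market Photo ends → Market Photo and Harbour Visit overlap.
Aquarium Tour starts exactly when Market Photo ends (back-to-back, no overlap), so Market Photo has no further overlaps.
Aquarium Tour starts after Harbour Visit ends, so Harbour Visit has no further overlaps.
Gardens Stop starts before Aquarium Tour ends → Aquarium Tour and Gardens Stop overlap.
Overlapping pairs: Aquarium Tour & Gardens Stop, Harbour Visit & Market Photo — 2 in total.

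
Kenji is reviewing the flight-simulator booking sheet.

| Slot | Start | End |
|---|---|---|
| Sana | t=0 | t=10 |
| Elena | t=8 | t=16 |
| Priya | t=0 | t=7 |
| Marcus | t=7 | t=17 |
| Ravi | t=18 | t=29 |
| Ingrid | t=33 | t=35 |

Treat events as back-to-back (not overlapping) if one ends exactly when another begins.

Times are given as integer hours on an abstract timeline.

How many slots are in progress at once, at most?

Sort all start/end points and keep a running count:
t=0 start Priya → 1
t=0 start Sana → 2
t=7 end Priya → 1
t=7 start Marcus → 2
t=8 start Elena → 3
t=10 end Sana → 2
t=16 end Elena → 1
t=17 end Marcus → 0
t=18 start Ravi → 1
t=29 end Ravi → 0
t=33 start Ingrid → 1
t=35 end Ingrid → 0
Peak is 3, at t=8 (Elena, Marcus, Sana).

3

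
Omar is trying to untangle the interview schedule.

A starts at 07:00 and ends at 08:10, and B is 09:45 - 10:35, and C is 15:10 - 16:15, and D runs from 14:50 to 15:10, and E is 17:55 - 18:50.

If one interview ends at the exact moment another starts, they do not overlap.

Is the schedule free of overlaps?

Yes

Sorted by start: A, B, D, C, E.
B starts after A ends — done with A.
D starts after B ends — done with B.
C starts exactly when D ends (back-to-back, no overlap) — done with D.
E starts after C ends.
Every pair is clear; the schedule has no overlaps.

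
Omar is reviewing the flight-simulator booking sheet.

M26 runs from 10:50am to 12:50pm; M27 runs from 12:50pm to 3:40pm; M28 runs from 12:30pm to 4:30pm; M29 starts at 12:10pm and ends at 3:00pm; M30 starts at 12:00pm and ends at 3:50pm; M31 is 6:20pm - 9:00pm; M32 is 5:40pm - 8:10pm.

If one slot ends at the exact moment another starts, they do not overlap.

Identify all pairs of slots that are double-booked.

M26 & M28, M26 & M29, M26 & M30, M27 & M28, M27 & M29, M27 & M30, M28 & M29, M28 & M30, M29 & M30, M31 & M32

Check each pair: they overlap iff neither finishes before the other starts.
Sorted by start: M26, M30, M29, M28, M27, M32, M31.
M30 starts before M26 ends → M26 and M30 overlap.
M29 starts before M26 ends → M26 and M29 overlap.
M28 starts before M26 ends → M26 and M28 overlap.
M27 starts exactly when M26 ends (back-to-back, no overlap), so M26 has no further overlaps.
M29 starts before M30 ends → M30 and M29 overlap.
M28 starts before M30 ends → M30 and M28 overlap.
M27 starts before M30 ends → M30 and M27 overlap.
M32 starts after M30 ends, so M30 has no further overlaps.
M28 starts before M29 ends → M29 and M28 overlap.
M27 starts before M29 ends → M29 and M27 overlap.
M32 starts after M29 ends, so M29 has no further overlaps.
M27 starts before M28 ends → M28 and M27 overlap.
M32 starts after M28 ends, so M28 has no further overlaps.
M32 starts after M27 ends, so M27 has no further overlaps.
M31 starts before M32 ends → M32 and M31 overlap.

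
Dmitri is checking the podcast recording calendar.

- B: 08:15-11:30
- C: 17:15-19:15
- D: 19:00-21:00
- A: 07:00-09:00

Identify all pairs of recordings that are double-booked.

Sorted by start: A, B, C, D.
B starts before A ends → A and B overlap.
C starts after A ends, so A has no further overlaps.
C starts after B ends, so B has no further overlaps.
D starts before C ends → C and D overlap.

A & B, C & D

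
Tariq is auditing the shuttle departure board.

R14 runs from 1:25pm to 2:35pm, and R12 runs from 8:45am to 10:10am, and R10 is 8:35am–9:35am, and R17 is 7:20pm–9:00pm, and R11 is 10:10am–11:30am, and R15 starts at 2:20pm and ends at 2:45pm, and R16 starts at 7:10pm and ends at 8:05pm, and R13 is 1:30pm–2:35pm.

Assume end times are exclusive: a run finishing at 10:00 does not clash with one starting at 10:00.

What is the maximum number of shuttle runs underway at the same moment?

Sort all start/end points and keep a running count:
8:35am start R10 → 1
8:45am start R12 → 2
9:35am end R10 → 1
10:10am end R12 → 0
10:10am start R11 → 1
11:30am end R11 → 0
1:25pm start R14 → 1
1:30pm start R13 → 2
2:20pm start R15 → 3
2:35pm end R13 → 2
2:35pm end R14 → 1
2:45pm end R15 → 0
7:10pm start R16 → 1
7:20pm start R17 → 2
8:05pm end R16 → 1
9:00pm end R17 → 0
Peak is 3, at 2:20pm (R13, R14, R15).

3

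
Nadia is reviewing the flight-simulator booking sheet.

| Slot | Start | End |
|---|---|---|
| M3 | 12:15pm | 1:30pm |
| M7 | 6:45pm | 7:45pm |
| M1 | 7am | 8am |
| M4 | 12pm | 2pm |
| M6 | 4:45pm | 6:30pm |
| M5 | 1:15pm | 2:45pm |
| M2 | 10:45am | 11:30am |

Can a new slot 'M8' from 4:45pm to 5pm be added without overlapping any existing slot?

M1: ends 8am at or before M8 starts 4:45pm → clear.
M2: ends 11:30am at or before M8 starts 4:45pm → clear.
M4: ends 2pm at or before M8 starts 4:45pm → clear.
M3: ends 1:30pm at or before M8 starts 4:45pm → clear.
M5: ends 2:45pm at or before M8 starts 4:45pm → clear.
M6: starts 4:45pm before M8 ends 5pm, and ends 6:30pm after M8 starts 4:45pm → overlap.
M7: starts 6:45pm at or after M8 ends 5pm → clear.
M8 overlaps M6.

No — it overlaps M6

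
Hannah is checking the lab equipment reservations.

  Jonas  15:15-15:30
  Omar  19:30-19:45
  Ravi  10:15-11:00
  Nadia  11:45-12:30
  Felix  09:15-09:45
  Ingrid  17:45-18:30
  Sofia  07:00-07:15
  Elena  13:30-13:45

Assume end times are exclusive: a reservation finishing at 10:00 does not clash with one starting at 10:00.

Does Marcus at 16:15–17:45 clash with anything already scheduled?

Sofia: ends 07:15 at or before Marcus starts 16:15 → clear.
Felix: ends 09:45 at or before Marcus starts 16:15 → clear.
Ravi: ends 11:00 at or before Marcus starts 16:15 → clear.
Nadia: ends 12:30 at or before Marcus starts 16:15 → clear.
Elena: ends 13:45 at or before Marcus starts 16:15 → clear.
Jonas: ends 15:30 at or before Marcus starts 16:15 → clear.
Ingrid: starts 17:45 at or after Marcus ends 17:45 → clear.
Omar: starts 19:30 at or after Marcus ends 17:45 → clear.

No — it doesn't clash with anything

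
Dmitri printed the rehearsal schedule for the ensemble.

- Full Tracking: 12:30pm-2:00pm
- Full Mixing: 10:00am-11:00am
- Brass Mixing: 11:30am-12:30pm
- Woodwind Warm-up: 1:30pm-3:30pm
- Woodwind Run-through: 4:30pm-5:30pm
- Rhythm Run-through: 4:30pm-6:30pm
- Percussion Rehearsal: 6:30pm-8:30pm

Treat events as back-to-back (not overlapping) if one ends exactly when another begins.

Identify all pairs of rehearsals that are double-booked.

Sorted by start: Full Mixing, Brass Mixing, Full Tracking, Woodwind Warm-up, Woodwind Run-through, Rhythm Run-through, Percussion Rehearsal.
Brass Mixing starts after Full Mixing ends — done with Full Mixing.
Full Tracking starts exactly when Brass Mixing ends (back-to-back, no overlap) — done with Brass Mixing.
Woodwind Warm-up starts before Full Tracking ends → Full Tracking and Woodwind Warm-up overlap.
Woodwind Run-through starts after Full Tracking ends — done with Full Tracking.
Woodwind Run-through starts after Woodwind Warm-up ends — done with Woodwind Warm-up.
Rhythm Run-through starts before Woodwind Run-through ends → Woodwind Run-through and Rhythm Run-through overlap.
Percussion Rehearsal starts after Woodwind Run-through ends.
Percussion Rehearsal starts exactly when Rhythm Run-through ends (back-to-back, no overlap).

Full Tracking & Woodwind Warm-up, Rhythm Run-through & Woodwind Run-through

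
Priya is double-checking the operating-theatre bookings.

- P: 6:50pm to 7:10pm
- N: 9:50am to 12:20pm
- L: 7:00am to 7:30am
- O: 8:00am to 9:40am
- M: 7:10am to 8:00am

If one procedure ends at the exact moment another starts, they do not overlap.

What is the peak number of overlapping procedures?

Sweep the timeline, counting +1 at each start and −1 at each end (ends before starts at a tie):
7:00am start L → 1
7:10am start M → 2
7:30am end L → 1
8:00am end M → 0
8:00am start O → 1
9:40am end O → 0
9:50am start N → 1
12:20pm end N → 0
6:50pm start P → 1
7:10pm end P → 0
Peak is 2, at 7:10am (L, M).

2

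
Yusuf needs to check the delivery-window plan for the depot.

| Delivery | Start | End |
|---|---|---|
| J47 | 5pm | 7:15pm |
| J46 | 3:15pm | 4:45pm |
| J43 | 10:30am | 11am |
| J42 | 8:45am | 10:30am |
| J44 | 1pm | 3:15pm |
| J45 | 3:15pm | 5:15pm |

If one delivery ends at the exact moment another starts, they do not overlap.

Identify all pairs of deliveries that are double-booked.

J45 & J46, J45 & J47

Sorted by start: J42, J43, J44, J45, J46, J47.
J43 starts exactly when J42 ends (back-to-back, no overlap) — done with J42.
J44 starts after J43 ends — done with J43.
J45 starts exactly when J44 ends (back-to-back, no overlap) — done with J44.
J46 starts before J45 ends → J45 and J46 overlap.
J47 starts before J45 ends → J45 and J47 overlap.
J47 starts after J46 ends.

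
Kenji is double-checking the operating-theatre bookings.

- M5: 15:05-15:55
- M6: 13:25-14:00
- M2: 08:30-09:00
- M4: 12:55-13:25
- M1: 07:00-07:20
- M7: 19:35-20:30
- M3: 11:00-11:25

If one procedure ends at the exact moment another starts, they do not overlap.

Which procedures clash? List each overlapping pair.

Sorted by start: M1, M2, M3, M4, M6, M5, M7.
M2 starts after M1 ends — done with M1.
M3 starts after M2 ends — done with M2.
M4 starts after M3 ends — done with M3.
M6 starts exactly when M4 ends (back-to-back, no overlap) — done with M4.
M5 starts after M6 ends — done with M6.
M7 starts after M5 ends.

no conflicts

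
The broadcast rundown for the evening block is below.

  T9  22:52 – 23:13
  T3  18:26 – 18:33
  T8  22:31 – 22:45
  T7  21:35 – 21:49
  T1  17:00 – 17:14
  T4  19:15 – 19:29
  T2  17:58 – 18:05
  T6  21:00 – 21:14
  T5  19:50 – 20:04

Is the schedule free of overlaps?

Yes

Sorted by start: T1, T2, T3, T4, T5, T6, T7, T8, T9.
T2 starts after T1 ends, so T1 has no further overlaps.
T3 starts after T2 ends, so T2 has no further overlaps.
T4 starts after T3 ends, so T3 has no further overlaps.
T5 starts after T4 ends, so T4 has no further overlaps.
T6 starts after T5 ends, so T5 has no further overlaps.
T7 starts after T6 ends, so T6 has no further overlaps.
T8 starts after T7 ends, so T7 has no further overlaps.
T9 starts after T8 ends.
Every pair is clear; the schedule has no overlaps.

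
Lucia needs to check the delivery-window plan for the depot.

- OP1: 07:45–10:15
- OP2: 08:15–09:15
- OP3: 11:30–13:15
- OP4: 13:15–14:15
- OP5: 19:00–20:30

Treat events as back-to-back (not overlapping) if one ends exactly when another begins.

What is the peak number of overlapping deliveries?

Sort all start/end points and keep a running count:
07:45 start OP1 → 1
08:15 start OP2 → 2
09:15 end OP2 → 1
10:15 end OP1 → 0
11:30 start OP3 → 1
13:15 end OP3 → 0
13:15 start OP4 → 1
14:15 end OP4 → 0
19:00 start OP5 → 1
20:30 end OP5 → 0
Peak is 2, at 08:15 (OP1, OP2).

2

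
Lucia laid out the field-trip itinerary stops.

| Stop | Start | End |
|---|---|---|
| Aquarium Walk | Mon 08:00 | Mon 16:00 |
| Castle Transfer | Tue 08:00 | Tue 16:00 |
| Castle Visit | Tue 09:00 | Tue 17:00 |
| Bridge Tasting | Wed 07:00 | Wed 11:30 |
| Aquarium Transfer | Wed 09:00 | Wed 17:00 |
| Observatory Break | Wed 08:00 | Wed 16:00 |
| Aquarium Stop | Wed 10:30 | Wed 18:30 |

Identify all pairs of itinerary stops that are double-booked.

Check each pair: they overlap iff neither finishes before the other starts.
Sorted by start: Aquarium Walk, Castle Transfer, Castle Visit, Bridge Tasting, Observatory Break, Aquarium Transfer, Aquarium Stop.
Castle Transfer starts after Aquarium Walk ends, so Aquarium Walk has no further overlaps.
Castle Visit starts before Castle Transfer ends → Castle Transfer and Castle Visit overlap.
Bridge Tasting starts after Castle Transfer ends, so Castle Transfer has no further overlaps.
Bridge Tasting starts after Castle Visit ends, so Castle Visit has no further overlaps.
Observatory Break starts before Bridge Tasting ends → Bridge Tasting and Observatory Break overlap.
Aquarium Transfer starts before Bridge Tasting ends → Bridge Tasting and Aquarium Transfer overlap.
Aquarium Stop starts before Bridge Tasting ends → Bridge Tasting and Aquarium Stop overlap.
Aquarium Transfer starts before Observatory Break ends → Observatory Break and Aquarium Transfer overlap.
Aquarium Stop starts before Observatory Break ends → Observatory Break and Aquarium Stop overlap.
Aquarium Stop starts before Aquarium Transfer ends → Aquarium Transfer and Aquarium Stop overlap.

Aquarium Stop & Aquarium Transfer, Aquarium Stop & Bridge Tasting, Aquarium Stop & Observatory Break, Aquarium Transfer & Bridge Tasting, Aquarium Transfer & Observatory Break, Bridge Tasting & Observatory Break, Castle Transfer & Castle Visit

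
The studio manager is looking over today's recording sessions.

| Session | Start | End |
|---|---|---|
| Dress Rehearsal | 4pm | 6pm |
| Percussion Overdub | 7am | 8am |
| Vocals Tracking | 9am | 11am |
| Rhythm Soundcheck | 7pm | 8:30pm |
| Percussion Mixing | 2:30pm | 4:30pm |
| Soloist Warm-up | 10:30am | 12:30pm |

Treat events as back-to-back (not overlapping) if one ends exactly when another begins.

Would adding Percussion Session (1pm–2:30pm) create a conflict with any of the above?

No — it doesn't clash with anything

Percussion Overdub: ends 8am at or before Percussion Session starts 1pm → clear.
Vocals Tracking: ends 11am at or before Percussion Session starts 1pm → clear.
Soloist Warm-up: ends 12:30pm at or before Percussion Session starts 1pm → clear.
Percussion Mixing: starts 2:30pm at or after Percussion Session ends 2:30pm → clear.
Dress Rehearsal: starts 4pm at or after Percussion Session ends 2:30pm → clear.
Rhythm Soundcheck: starts 7pm at or after Percussion Session ends 2:30pm → clear.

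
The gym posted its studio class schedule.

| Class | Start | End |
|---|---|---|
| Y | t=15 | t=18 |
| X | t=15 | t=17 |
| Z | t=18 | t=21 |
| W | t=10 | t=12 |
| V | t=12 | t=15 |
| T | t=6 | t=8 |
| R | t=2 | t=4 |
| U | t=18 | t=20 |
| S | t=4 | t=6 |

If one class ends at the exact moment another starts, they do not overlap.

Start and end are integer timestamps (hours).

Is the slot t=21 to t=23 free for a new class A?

Yes — the slot is free

R: ends t=4 at or before A starts t=21 → clear.
S: ends t=6 at or before A starts t=21 → clear.
T: ends t=8 at or before A starts t=21 → clear.
W: ends t=12 at or before A starts t=21 → clear.
V: ends t=15 at or before A starts t=21 → clear.
X: ends t=17 at or before A starts t=21 → clear.
Y: ends t=18 at or before A starts t=21 → clear.
U: ends t=20 at or before A starts t=21 → clear.
Z: ends t=21 at or before A starts t=21 → clear.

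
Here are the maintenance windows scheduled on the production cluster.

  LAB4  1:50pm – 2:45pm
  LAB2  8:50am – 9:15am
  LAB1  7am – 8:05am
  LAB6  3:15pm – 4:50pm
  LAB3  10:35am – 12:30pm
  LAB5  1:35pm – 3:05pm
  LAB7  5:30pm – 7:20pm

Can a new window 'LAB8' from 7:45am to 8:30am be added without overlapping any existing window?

No — it overlaps LAB1

LAB1: starts 7am before LAB8 ends 8:30am, and ends 8:05am after LAB8 starts 7:45am → overlap.
LAB2: starts 8:50am at or after LAB8 ends 8:30am → clear.
LAB3: starts 10:35am at or after LAB8 ends 8:30am → clear.
LAB5: starts 1:35pm at or after LAB8 ends 8:30am → clear.
LAB4: starts 1:50pm at or after LAB8 ends 8:30am → clear.
LAB6: starts 3:15pm at or after LAB8 ends 8:30am → clear.
LAB7: starts 5:30pm at or after LAB8 ends 8:30am → clear.
LAB8 overlaps LAB1.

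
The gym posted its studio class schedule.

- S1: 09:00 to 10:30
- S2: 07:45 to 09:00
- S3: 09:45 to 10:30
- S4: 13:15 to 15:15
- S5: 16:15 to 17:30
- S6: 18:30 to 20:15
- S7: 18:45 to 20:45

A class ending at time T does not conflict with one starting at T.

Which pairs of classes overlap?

S1 & S3, S6 & S7

Sorted by start: S2, S1, S3, S4, S5, S6, S7.
S1 starts exactly when S2 ends (back-to-back, no overlap), so S2 has no further overlaps.
S3 starts before S1 ends → S1 and S3 overlap.
S4 starts after S1 ends, so S1 has no further overlaps.
S4 starts after S3 ends, so S3 has no further overlaps.
S5 starts after S4 ends, so S4 has no further overlaps.
S6 starts after S5 ends, so S5 has no further overlaps.
S7 starts before S6 ends → S6 and S7 overlap.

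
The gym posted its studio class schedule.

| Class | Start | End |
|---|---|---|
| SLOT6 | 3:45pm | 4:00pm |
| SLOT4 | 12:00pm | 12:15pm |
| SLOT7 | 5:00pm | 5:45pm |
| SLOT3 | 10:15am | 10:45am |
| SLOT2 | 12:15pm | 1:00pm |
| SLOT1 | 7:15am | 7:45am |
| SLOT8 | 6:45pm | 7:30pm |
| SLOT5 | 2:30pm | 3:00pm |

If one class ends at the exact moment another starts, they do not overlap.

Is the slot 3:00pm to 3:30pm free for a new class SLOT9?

Yes — the slot is free

SLOT1: ends 7:45am at or before SLOT9 starts 3:00pm → clear.
SLOT3: ends 10:45am at or before SLOT9 starts 3:00pm → clear.
SLOT4: ends 12:15pm at or before SLOT9 starts 3:00pm → clear.
SLOT2: ends 1:00pm at or before SLOT9 starts 3:00pm → clear.
SLOT5: ends 3:00pm at or before SLOT9 starts 3:00pm → clear.
SLOT6: starts 3:45pm at or after SLOT9 ends 3:30pm → clear.
SLOT7: starts 5:00pm at or after SLOT9 ends 3:30pm → clear.
SLOT8: starts 6:45pm at or after SLOT9 ends 3:30pm → clear.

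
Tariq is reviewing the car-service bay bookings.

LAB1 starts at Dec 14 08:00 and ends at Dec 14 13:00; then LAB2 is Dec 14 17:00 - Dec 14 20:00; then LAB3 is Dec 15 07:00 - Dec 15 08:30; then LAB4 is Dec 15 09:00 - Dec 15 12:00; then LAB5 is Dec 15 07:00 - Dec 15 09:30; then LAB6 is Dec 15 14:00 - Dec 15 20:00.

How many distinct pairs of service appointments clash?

Sorted by start: LAB1, LAB2, LAB3, LAB5, LAB4, LAB6.
LAB2 starts after LAB1 ends — done with LAB1.
LAB3 starts after LAB2 ends — done with LAB2.
LAB5 starts before LAB3 ends → LAB3 and LAB5 overlap.
LAB4 starts after LAB3 ends — done with LAB3.
LAB4 starts before LAB5 ends → LAB5 and LAB4 overlap.
LAB6 starts after LAB5 ends.
LAB6 starts after LAB4 ends.
Overlapping pairs: LAB3 & LAB5, LAB4 & LAB5 — 2 in total.

2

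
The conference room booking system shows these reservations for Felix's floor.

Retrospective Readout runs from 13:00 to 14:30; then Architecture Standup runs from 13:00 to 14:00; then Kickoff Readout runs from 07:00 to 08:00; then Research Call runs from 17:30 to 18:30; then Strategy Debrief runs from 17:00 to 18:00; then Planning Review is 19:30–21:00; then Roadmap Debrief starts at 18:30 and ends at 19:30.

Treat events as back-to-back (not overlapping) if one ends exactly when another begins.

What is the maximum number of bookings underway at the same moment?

2

Walk through starts and ends in time order (an end at T is processed before a start at T):
07:00 start Kickoff Readout → 1
08:00 end Kickoff Readout → 0
13:00 start Architecture Standup → 1
13:00 start Retrospective Readout → 2
14:00 end Architecture Standup → 1
14:30 end Retrospective Readout → 0
17:00 start Strategy Debrief → 1
17:30 start Research Call → 2
18:00 end Strategy Debrief → 1
18:30 end Research Call → 0
18:30 start Roadmap Debrief → 1
19:30 end Roadmap Debrief → 0
19:30 start Planning Review → 1
21:00 end Planning Review → 0
Peak is 2, at 13:00 (Architecture Standup, Retrospective Readout).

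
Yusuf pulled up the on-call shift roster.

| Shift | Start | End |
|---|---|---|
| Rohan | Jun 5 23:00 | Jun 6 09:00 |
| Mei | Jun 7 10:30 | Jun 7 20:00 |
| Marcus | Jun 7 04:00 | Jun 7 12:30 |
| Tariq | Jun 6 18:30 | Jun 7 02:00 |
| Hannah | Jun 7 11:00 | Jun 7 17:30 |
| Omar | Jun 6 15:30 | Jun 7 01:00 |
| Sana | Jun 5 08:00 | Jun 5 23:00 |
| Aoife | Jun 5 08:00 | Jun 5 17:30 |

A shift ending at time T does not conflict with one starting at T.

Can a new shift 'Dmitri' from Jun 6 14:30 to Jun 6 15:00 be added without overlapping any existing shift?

Aoife: ends Jun 5 17:30 at or before Dmitri starts Jun 6 14:30 → clear.
Sana: ends Jun 5 23:00 at or before Dmitri starts Jun 6 14:30 → clear.
Rohan: ends Jun 6 09:00 at or before Dmitri starts Jun 6 14:30 → clear.
Omar: starts Jun 6 15:30 at or after Dmitri ends Jun 6 15:00 → clear.
Tariq: starts Jun 6 18:30 at or after Dmitri ends Jun 6 15:00 → clear.
Marcus: starts Jun 7 04:00 at or after Dmitri ends Jun 6 15:00 → clear.
Mei: starts Jun 7 10:30 at or after Dmitri ends Jun 6 15:00 → clear.
Hannah: starts Jun 7 11:00 at or after Dmitri ends Jun 6 15:00 → clear.

Yes — the slot is free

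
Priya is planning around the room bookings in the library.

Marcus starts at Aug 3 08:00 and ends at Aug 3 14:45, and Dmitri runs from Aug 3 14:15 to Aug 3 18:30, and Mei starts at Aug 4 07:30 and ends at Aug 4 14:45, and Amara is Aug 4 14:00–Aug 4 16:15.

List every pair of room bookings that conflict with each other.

Sorted by start: Marcus, Dmitri, Mei, Amara.
Dmitri starts before Marcus ends → Marcus and Dmitri overlap.
Mei starts after Marcus ends — done with Marcus.
Mei starts after Dmitri ends — done with Dmitri.
Amara starts before Mei ends → Mei and Amara overlap.

Amara & Mei, Dmitri & Marcus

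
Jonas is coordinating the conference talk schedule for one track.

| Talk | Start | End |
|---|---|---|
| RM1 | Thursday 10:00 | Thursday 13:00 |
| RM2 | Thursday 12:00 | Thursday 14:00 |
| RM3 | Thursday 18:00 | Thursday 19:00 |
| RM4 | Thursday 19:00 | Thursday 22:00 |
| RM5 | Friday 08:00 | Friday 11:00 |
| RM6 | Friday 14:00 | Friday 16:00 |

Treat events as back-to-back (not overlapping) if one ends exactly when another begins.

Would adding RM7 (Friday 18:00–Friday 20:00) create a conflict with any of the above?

RM1: ends Thursday 13:00 at or before RM7 starts Friday 18:00 → clear.
RM2: ends Thursday 14:00 at or before RM7 starts Friday 18:00 → clear.
RM3: ends Thursday 19:00 at or before RM7 starts Friday 18:00 → clear.
RM4: ends Thursday 22:00 at or before RM7 starts Friday 18:00 → clear.
RM5: ends Friday 11:00 at or before RM7 starts Friday 18:00 → clear.
RM6: ends Friday 16:00 at or before RM7 starts Friday 18:00 → clear.

No — it doesn't clash with anything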